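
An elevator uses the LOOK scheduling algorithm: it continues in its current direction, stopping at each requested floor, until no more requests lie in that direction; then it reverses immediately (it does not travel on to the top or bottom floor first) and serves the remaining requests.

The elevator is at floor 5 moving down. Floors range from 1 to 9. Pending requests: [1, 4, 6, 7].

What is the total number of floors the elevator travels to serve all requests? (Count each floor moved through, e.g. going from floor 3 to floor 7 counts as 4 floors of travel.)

Start at floor 5 moving down, LOOK stop order: [4, 1, 6, 7]
  5 → 4: |4-5| = 1, total = 1
  4 → 1: |1-4| = 3, total = 4
  1 → 6: |6-1| = 5, total = 9
  6 → 7: |7-6| = 1, total = 10

Answer: 10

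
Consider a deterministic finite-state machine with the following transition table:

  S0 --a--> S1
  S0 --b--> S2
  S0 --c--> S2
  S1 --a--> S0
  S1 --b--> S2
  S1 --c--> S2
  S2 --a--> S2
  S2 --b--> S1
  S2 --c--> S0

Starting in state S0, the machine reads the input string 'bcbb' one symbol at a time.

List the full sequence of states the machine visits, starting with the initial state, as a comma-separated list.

Answer: S0, S2, S0, S2, S1

Derivation:
Start: S0
  read 'b': S0 --b--> S2
  read 'c': S2 --c--> S0
  read 'b': S0 --b--> S2
  read 'b': S2 --b--> S1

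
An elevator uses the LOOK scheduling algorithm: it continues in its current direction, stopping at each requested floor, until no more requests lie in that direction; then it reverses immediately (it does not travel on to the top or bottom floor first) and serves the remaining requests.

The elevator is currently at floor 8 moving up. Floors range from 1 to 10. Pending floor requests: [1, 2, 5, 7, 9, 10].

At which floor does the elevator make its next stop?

Current floor: 8, direction: up
Requests above: [9, 10]
Requests below: [1, 2, 5, 7]
Moving up and requests lie above → nearest above is min([9, 10]) = 9

Answer: 9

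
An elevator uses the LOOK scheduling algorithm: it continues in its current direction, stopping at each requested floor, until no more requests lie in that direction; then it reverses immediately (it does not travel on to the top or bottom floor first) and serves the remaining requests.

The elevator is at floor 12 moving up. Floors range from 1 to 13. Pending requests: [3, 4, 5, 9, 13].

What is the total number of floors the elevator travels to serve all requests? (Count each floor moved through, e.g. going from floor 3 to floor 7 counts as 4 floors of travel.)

Start at floor 12 moving up, LOOK stop order: [13, 9, 5, 4, 3]
  12 → 13: |13-12| = 1, total = 1
  13 → 9: |9-13| = 4, total = 5
  9 → 5: |5-9| = 4, total = 9
  5 → 4: |4-5| = 1, total = 10
  4 → 3: |3-4| = 1, total = 11

Answer: 11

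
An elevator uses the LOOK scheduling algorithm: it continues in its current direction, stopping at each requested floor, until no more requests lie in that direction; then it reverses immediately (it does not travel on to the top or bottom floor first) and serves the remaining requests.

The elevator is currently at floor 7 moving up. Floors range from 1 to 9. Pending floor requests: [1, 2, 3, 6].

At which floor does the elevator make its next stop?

Current floor: 7, direction: up
Requests above: []
Requests below: [1, 2, 3, 6]
Moving up but no requests above → reverse; nearest below is max([1, 2, 3, 6]) = 6

Answer: 6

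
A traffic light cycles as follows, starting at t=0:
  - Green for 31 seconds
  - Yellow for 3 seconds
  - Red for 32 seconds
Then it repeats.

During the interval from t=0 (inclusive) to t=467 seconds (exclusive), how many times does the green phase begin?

Cycle = 31+3+32 = 66s
green phase starts at t = k*66 + 0 for k=0,1,2,...
Need k*66+0 < 467 → k < 7.076
k ∈ {0, ..., 7} → 8 starts

Answer: 8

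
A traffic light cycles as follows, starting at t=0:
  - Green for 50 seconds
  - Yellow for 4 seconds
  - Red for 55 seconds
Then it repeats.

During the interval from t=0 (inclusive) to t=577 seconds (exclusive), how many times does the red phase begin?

Answer: 5

Derivation:
Cycle = 50+4+55 = 109s
red phase starts at t = k*109 + 54 for k=0,1,2,...
Need k*109+54 < 577 → k < 4.798
k ∈ {0, ..., 4} → 5 starts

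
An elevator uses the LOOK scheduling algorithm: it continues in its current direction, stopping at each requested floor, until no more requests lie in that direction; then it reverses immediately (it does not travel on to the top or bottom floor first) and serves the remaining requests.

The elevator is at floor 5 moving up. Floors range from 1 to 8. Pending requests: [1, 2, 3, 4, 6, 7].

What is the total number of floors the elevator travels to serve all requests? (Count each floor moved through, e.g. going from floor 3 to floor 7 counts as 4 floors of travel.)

Answer: 8

Derivation:
Start at floor 5 moving up, LOOK stop order: [6, 7, 4, 3, 2, 1]
  5 → 6: |6-5| = 1, total = 1
  6 → 7: |7-6| = 1, total = 2
  7 → 4: |4-7| = 3, total = 5
  4 → 3: |3-4| = 1, total = 6
  3 → 2: |2-3| = 1, total = 7
  2 → 1: |1-2| = 1, total = 8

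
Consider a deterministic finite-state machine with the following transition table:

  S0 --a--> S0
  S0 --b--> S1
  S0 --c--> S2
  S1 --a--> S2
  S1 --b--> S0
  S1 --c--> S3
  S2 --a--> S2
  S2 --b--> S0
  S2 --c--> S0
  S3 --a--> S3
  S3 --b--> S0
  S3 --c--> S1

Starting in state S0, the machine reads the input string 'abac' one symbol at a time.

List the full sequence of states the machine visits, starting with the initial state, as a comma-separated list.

Answer: S0, S0, S1, S2, S0

Derivation:
Start: S0
  read 'a': S0 --a--> S0
  read 'b': S0 --b--> S1
  read 'a': S1 --a--> S2
  read 'c': S2 --c--> S0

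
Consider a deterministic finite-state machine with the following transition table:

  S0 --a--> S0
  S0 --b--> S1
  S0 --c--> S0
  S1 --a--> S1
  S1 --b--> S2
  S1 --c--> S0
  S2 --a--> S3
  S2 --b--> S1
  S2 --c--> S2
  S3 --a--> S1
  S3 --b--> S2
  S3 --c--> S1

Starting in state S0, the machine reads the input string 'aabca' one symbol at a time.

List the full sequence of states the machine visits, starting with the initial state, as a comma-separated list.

Answer: S0, S0, S0, S1, S0, S0

Derivation:
Start: S0
  read 'a': S0 --a--> S0
  read 'a': S0 --a--> S0
  read 'b': S0 --b--> S1
  read 'c': S1 --c--> S0
  read 'a': S0 --a--> S0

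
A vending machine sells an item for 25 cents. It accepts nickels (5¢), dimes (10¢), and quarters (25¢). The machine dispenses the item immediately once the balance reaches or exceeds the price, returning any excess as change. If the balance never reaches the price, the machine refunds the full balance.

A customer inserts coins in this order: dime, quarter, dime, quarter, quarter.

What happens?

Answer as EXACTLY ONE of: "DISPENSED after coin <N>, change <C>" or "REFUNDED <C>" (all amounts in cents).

Price: 25¢
Coin 1 (dime, 10¢): balance = 10¢
Coin 2 (quarter, 25¢): balance = 35¢
  → balance >= price → DISPENSE, change = 35 - 25 = 10¢

Answer: DISPENSED after coin 2, change 10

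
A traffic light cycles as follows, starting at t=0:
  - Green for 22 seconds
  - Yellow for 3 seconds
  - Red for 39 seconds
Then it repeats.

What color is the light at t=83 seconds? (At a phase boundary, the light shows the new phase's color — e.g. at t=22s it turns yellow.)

Answer: green

Derivation:
Cycle length = 22 + 3 + 39 = 64s
t = 83, phase_t = 83 mod 64 = 19
19 < 22 (green end) → GREEN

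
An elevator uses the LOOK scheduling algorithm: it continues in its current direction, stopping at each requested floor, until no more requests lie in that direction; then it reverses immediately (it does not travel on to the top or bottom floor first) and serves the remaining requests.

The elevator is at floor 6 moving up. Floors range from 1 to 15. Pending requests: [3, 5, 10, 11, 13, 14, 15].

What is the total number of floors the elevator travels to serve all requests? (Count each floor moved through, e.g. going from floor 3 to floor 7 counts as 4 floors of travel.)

Answer: 21

Derivation:
Start at floor 6 moving up, LOOK stop order: [10, 11, 13, 14, 15, 5, 3]
  6 → 10: |10-6| = 4, total = 4
  10 → 11: |11-10| = 1, total = 5
  11 → 13: |13-11| = 2, total = 7
  13 → 14: |14-13| = 1, total = 8
  14 → 15: |15-14| = 1, total = 9
  15 → 5: |5-15| = 10, total = 19
  5 → 3: |3-5| = 2, total = 21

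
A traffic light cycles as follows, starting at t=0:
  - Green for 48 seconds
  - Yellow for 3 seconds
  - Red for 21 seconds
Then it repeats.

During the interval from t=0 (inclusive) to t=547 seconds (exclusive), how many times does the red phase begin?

Answer: 7

Derivation:
Cycle = 48+3+21 = 72s
red phase starts at t = k*72 + 51 for k=0,1,2,...
Need k*72+51 < 547 → k < 6.889
k ∈ {0, ..., 6} → 7 starts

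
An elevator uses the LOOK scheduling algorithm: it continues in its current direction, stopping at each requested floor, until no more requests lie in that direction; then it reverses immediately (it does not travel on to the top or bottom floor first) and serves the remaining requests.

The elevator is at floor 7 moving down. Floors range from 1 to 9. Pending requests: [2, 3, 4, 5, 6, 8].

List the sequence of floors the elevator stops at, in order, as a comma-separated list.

Current: 7, moving DOWN
Serve below first (descending): [6, 5, 4, 3, 2]
Then reverse, serve above (ascending): [8]

Answer: 6, 5, 4, 3, 2, 8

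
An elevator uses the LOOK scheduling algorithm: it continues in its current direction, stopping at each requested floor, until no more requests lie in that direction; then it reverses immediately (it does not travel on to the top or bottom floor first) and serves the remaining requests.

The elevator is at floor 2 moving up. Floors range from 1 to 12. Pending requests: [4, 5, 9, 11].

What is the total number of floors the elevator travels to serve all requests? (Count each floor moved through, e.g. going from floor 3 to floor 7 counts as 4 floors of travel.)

Start at floor 2 moving up, LOOK stop order: [4, 5, 9, 11]
  2 → 4: |4-2| = 2, total = 2
  4 → 5: |5-4| = 1, total = 3
  5 → 9: |9-5| = 4, total = 7
  9 → 11: |11-9| = 2, total = 9

Answer: 9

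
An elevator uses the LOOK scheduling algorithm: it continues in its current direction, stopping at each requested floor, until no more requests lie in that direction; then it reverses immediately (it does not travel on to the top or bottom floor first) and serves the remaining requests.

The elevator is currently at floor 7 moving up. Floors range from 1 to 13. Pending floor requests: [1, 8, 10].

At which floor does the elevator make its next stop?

Current floor: 7, direction: up
Requests above: [8, 10]
Requests below: [1]
Moving up and requests lie above → nearest above is min([8, 10]) = 8

Answer: 8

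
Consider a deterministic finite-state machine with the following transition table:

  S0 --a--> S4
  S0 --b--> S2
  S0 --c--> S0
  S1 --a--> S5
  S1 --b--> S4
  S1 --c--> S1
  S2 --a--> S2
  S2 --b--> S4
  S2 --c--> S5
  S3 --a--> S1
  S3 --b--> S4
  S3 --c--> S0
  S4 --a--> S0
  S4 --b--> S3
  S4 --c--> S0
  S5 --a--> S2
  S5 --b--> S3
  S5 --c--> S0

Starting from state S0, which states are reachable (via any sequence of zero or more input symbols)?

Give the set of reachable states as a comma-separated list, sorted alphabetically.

Answer: S0, S1, S2, S3, S4, S5

Derivation:
BFS from S0:
  visit S0: S0--a-->S4 (new), S0--b-->S2 (new), S0--c-->S0 (seen)
  visit S4: S4--a-->S0 (seen), S4--b-->S3 (new), S4--c-->S0 (seen)
  visit S2: S2--a-->S2 (seen), S2--b-->S4 (seen), S2--c-->S5 (new)
  visit S3: S3--a-->S1 (new), S3--b-->S4 (seen), S3--c-->S0 (seen)
  visit S5: S5--a-->S2 (seen), S5--b-->S3 (seen), S5--c-->S0 (seen)
  visit S1: S1--a-->S5 (seen), S1--b-->S4 (seen), S1--c-->S1 (seen)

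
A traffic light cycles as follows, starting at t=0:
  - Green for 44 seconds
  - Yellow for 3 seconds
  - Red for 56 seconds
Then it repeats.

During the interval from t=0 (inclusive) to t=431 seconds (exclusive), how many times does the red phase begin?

Answer: 4

Derivation:
Cycle = 44+3+56 = 103s
red phase starts at t = k*103 + 47 for k=0,1,2,...
Need k*103+47 < 431 → k < 3.728
k ∈ {0, ..., 3} → 4 starts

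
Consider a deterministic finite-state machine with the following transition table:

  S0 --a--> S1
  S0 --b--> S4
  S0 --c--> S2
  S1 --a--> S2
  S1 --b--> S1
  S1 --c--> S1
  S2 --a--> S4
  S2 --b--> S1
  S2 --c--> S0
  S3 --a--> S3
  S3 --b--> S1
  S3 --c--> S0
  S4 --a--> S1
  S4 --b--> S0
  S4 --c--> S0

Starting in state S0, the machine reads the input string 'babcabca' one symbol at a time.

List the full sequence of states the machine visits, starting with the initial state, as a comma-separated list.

Start: S0
  read 'b': S0 --b--> S4
  read 'a': S4 --a--> S1
  read 'b': S1 --b--> S1
  read 'c': S1 --c--> S1
  read 'a': S1 --a--> S2
  read 'b': S2 --b--> S1
  read 'c': S1 --c--> S1
  read 'a': S1 --a--> S2

Answer: S0, S4, S1, S1, S1, S2, S1, S1, S2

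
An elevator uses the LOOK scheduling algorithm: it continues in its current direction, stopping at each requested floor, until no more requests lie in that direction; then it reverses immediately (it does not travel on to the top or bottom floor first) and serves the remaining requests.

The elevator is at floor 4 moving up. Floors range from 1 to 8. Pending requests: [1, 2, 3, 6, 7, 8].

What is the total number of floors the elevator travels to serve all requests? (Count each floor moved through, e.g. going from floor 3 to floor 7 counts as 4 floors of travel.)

Start at floor 4 moving up, LOOK stop order: [6, 7, 8, 3, 2, 1]
  4 → 6: |6-4| = 2, total = 2
  6 → 7: |7-6| = 1, total = 3
  7 → 8: |8-7| = 1, total = 4
  8 → 3: |3-8| = 5, total = 9
  3 → 2: |2-3| = 1, total = 10
  2 → 1: |1-2| = 1, total = 11

Answer: 11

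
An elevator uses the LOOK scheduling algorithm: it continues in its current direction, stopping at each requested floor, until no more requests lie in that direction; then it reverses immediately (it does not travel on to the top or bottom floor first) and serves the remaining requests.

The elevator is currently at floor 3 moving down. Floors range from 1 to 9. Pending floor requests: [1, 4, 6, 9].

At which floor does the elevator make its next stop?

Answer: 1

Derivation:
Current floor: 3, direction: down
Requests above: [4, 6, 9]
Requests below: [1]
Moving down and requests lie below → nearest below is max([1]) = 1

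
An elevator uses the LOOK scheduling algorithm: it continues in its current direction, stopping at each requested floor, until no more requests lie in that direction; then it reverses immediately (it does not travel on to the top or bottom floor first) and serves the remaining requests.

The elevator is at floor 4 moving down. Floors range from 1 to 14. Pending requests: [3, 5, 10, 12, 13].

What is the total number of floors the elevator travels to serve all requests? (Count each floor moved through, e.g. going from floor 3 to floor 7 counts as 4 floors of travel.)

Answer: 11

Derivation:
Start at floor 4 moving down, LOOK stop order: [3, 5, 10, 12, 13]
  4 → 3: |3-4| = 1, total = 1
  3 → 5: |5-3| = 2, total = 3
  5 → 10: |10-5| = 5, total = 8
  10 → 12: |12-10| = 2, total = 10
  12 → 13: |13-12| = 1, total = 11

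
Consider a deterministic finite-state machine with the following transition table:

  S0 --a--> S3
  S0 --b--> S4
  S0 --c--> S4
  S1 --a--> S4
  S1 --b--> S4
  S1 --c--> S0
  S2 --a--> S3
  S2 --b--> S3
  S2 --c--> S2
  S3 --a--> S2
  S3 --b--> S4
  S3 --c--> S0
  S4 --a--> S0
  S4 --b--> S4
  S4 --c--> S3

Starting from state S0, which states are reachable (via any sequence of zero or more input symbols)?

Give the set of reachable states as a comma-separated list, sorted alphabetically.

Answer: S0, S2, S3, S4

Derivation:
BFS from S0:
  visit S0: S0--a-->S3 (new), S0--b-->S4 (new), S0--c-->S4 (seen)
  visit S3: S3--a-->S2 (new), S3--b-->S4 (seen), S3--c-->S0 (seen)
  visit S4: S4--a-->S0 (seen), S4--b-->S4 (seen), S4--c-->S3 (seen)
  visit S2: S2--a-->S3 (seen), S2--b-->S3 (seen), S2--c-->S2 (seen)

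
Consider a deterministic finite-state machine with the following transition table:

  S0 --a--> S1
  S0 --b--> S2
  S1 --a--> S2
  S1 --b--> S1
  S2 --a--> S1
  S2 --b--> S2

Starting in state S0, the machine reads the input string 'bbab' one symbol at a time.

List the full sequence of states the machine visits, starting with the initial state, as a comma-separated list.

Start: S0
  read 'b': S0 --b--> S2
  read 'b': S2 --b--> S2
  read 'a': S2 --a--> S1
  read 'b': S1 --b--> S1

Answer: S0, S2, S2, S1, S1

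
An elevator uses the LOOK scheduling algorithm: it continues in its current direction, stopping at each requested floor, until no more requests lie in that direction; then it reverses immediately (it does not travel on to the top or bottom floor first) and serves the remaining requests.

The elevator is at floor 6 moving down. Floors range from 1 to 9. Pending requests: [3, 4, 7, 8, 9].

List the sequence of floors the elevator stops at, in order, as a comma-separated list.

Answer: 4, 3, 7, 8, 9

Derivation:
Current: 6, moving DOWN
Serve below first (descending): [4, 3]
Then reverse, serve above (ascending): [7, 8, 9]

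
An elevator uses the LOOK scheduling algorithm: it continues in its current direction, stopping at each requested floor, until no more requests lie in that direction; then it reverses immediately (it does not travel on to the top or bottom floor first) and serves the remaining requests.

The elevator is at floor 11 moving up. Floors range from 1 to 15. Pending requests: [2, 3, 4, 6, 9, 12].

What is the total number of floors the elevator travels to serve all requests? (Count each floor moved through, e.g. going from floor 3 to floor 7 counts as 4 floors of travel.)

Start at floor 11 moving up, LOOK stop order: [12, 9, 6, 4, 3, 2]
  11 → 12: |12-11| = 1, total = 1
  12 → 9: |9-12| = 3, total = 4
  9 → 6: |6-9| = 3, total = 7
  6 → 4: |4-6| = 2, total = 9
  4 → 3: |3-4| = 1, total = 10
  3 → 2: |2-3| = 1, total = 11

Answer: 11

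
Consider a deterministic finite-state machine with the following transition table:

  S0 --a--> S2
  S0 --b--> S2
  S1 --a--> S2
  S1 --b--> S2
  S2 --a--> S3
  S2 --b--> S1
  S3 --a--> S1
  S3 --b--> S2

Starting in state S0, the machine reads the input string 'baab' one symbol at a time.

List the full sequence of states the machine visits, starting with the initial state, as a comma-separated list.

Start: S0
  read 'b': S0 --b--> S2
  read 'a': S2 --a--> S3
  read 'a': S3 --a--> S1
  read 'b': S1 --b--> S2

Answer: S0, S2, S3, S1, S2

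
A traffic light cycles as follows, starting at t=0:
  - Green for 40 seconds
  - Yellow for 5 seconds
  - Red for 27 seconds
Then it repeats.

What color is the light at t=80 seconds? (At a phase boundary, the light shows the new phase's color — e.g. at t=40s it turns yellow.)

Answer: green

Derivation:
Cycle length = 40 + 5 + 27 = 72s
t = 80, phase_t = 80 mod 72 = 8
8 < 40 (green end) → GREEN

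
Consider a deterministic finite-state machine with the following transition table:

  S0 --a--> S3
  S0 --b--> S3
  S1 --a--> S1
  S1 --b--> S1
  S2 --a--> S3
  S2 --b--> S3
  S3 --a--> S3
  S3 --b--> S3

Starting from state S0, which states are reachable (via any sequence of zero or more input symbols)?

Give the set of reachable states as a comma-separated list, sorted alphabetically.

Answer: S0, S3

Derivation:
BFS from S0:
  visit S0: S0--a-->S3 (new), S0--b-->S3 (seen)
  visit S3: S3--a-->S3 (seen), S3--b-->S3 (seen)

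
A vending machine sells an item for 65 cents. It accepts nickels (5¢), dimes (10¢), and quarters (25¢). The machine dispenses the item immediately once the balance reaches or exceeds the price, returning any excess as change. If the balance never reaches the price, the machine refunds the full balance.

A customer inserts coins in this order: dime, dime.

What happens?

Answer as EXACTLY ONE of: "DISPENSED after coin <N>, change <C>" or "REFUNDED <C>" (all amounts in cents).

Answer: REFUNDED 20

Derivation:
Price: 65¢
Coin 1 (dime, 10¢): balance = 10¢
Coin 2 (dime, 10¢): balance = 20¢
All coins inserted, balance 20¢ < price 65¢ → REFUND 20¢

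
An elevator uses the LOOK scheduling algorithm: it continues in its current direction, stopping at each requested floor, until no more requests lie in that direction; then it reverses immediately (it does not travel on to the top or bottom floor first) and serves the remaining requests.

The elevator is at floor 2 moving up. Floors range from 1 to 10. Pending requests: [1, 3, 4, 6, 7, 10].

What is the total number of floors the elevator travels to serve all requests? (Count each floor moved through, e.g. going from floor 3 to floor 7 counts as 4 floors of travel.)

Start at floor 2 moving up, LOOK stop order: [3, 4, 6, 7, 10, 1]
  2 → 3: |3-2| = 1, total = 1
  3 → 4: |4-3| = 1, total = 2
  4 → 6: |6-4| = 2, total = 4
  6 → 7: |7-6| = 1, total = 5
  7 → 10: |10-7| = 3, total = 8
  10 → 1: |1-10| = 9, total = 17

Answer: 17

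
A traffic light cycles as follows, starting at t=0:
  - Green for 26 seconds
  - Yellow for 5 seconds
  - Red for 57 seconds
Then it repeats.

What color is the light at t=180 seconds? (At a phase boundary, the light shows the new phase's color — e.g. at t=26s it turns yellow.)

Cycle length = 26 + 5 + 57 = 88s
t = 180, phase_t = 180 mod 88 = 4
4 < 26 (green end) → GREEN

Answer: green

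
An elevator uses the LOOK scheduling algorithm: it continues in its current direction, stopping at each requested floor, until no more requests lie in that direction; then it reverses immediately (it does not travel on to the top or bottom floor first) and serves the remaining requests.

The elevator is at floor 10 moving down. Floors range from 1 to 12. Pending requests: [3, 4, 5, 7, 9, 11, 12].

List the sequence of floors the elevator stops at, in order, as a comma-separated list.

Current: 10, moving DOWN
Serve below first (descending): [9, 7, 5, 4, 3]
Then reverse, serve above (ascending): [11, 12]

Answer: 9, 7, 5, 4, 3, 11, 12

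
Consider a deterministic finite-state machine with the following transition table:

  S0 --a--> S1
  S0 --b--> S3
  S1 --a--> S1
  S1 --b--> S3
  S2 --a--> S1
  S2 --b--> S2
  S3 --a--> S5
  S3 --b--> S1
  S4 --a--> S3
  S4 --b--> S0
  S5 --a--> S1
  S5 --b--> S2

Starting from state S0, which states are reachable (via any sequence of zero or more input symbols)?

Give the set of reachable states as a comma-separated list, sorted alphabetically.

BFS from S0:
  visit S0: S0--a-->S1 (new), S0--b-->S3 (new)
  visit S1: S1--a-->S1 (seen), S1--b-->S3 (seen)
  visit S3: S3--a-->S5 (new), S3--b-->S1 (seen)
  visit S5: S5--a-->S1 (seen), S5--b-->S2 (new)
  visit S2: S2--a-->S1 (seen), S2--b-->S2 (seen)

Answer: S0, S1, S2, S3, S5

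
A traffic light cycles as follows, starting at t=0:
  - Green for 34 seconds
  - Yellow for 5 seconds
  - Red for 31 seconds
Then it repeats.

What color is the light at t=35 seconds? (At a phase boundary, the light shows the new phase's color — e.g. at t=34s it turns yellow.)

Answer: yellow

Derivation:
Cycle length = 34 + 5 + 31 = 70s
t = 35, phase_t = 35 mod 70 = 35
34 <= 35 < 39 (yellow end) → YELLOW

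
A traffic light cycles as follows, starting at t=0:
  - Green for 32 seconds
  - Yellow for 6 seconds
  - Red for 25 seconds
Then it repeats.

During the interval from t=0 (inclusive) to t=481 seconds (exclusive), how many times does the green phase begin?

Answer: 8

Derivation:
Cycle = 32+6+25 = 63s
green phase starts at t = k*63 + 0 for k=0,1,2,...
Need k*63+0 < 481 → k < 7.635
k ∈ {0, ..., 7} → 8 starts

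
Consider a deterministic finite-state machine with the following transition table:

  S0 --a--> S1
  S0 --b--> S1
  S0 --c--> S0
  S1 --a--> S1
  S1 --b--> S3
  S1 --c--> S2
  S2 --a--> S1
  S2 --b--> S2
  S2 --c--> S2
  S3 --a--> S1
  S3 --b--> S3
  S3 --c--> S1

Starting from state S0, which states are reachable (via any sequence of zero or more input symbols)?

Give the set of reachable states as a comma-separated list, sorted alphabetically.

Answer: S0, S1, S2, S3

Derivation:
BFS from S0:
  visit S0: S0--a-->S1 (new), S0--b-->S1 (seen), S0--c-->S0 (seen)
  visit S1: S1--a-->S1 (seen), S1--b-->S3 (new), S1--c-->S2 (new)
  visit S3: S3--a-->S1 (seen), S3--b-->S3 (seen), S3--c-->S1 (seen)
  visit S2: S2--a-->S1 (seen), S2--b-->S2 (seen), S2--c-->S2 (seen)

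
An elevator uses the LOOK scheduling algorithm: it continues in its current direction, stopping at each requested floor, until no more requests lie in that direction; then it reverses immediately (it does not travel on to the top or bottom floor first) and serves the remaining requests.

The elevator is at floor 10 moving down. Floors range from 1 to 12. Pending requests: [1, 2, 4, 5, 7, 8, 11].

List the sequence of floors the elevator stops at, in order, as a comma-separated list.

Answer: 8, 7, 5, 4, 2, 1, 11

Derivation:
Current: 10, moving DOWN
Serve below first (descending): [8, 7, 5, 4, 2, 1]
Then reverse, serve above (ascending): [11]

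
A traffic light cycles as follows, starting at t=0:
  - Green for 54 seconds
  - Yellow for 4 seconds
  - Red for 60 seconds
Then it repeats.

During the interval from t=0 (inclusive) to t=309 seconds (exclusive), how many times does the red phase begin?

Answer: 3

Derivation:
Cycle = 54+4+60 = 118s
red phase starts at t = k*118 + 58 for k=0,1,2,...
Need k*118+58 < 309 → k < 2.127
k ∈ {0, ..., 2} → 3 starts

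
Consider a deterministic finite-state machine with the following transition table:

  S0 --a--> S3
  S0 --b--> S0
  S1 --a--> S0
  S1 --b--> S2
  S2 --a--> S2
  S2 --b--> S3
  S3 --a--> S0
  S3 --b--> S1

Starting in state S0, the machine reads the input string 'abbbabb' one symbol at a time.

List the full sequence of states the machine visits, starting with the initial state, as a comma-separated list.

Answer: S0, S3, S1, S2, S3, S0, S0, S0

Derivation:
Start: S0
  read 'a': S0 --a--> S3
  read 'b': S3 --b--> S1
  read 'b': S1 --b--> S2
  read 'b': S2 --b--> S3
  read 'a': S3 --a--> S0
  read 'b': S0 --b--> S0
  read 'b': S0 --b--> S0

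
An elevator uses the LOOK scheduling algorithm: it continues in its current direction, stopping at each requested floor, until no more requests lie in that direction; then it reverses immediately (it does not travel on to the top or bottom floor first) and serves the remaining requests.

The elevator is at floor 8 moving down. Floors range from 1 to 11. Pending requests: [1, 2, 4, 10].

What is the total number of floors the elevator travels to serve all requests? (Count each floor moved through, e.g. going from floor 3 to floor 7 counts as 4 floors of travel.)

Answer: 16

Derivation:
Start at floor 8 moving down, LOOK stop order: [4, 2, 1, 10]
  8 → 4: |4-8| = 4, total = 4
  4 → 2: |2-4| = 2, total = 6
  2 → 1: |1-2| = 1, total = 7
  1 → 10: |10-1| = 9, total = 16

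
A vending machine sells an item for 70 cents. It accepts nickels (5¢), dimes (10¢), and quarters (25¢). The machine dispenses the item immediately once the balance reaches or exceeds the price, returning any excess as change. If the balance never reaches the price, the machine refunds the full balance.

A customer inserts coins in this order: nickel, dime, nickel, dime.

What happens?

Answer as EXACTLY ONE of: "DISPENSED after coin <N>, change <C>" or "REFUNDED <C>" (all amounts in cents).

Answer: REFUNDED 30

Derivation:
Price: 70¢
Coin 1 (nickel, 5¢): balance = 5¢
Coin 2 (dime, 10¢): balance = 15¢
Coin 3 (nickel, 5¢): balance = 20¢
Coin 4 (dime, 10¢): balance = 30¢
All coins inserted, balance 30¢ < price 70¢ → REFUND 30¢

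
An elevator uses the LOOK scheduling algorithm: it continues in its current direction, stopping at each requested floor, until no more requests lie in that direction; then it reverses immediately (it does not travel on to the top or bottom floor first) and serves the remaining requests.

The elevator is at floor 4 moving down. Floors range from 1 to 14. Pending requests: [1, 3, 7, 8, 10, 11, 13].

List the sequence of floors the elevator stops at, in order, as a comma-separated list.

Answer: 3, 1, 7, 8, 10, 11, 13

Derivation:
Current: 4, moving DOWN
Serve below first (descending): [3, 1]
Then reverse, serve above (ascending): [7, 8, 10, 11, 13]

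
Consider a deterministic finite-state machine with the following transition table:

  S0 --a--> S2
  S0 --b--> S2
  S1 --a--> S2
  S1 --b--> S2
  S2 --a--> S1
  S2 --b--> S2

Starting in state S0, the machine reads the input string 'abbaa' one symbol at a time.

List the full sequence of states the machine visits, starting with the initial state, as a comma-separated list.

Answer: S0, S2, S2, S2, S1, S2

Derivation:
Start: S0
  read 'a': S0 --a--> S2
  read 'b': S2 --b--> S2
  read 'b': S2 --b--> S2
  read 'a': S2 --a--> S1
  read 'a': S1 --a--> S2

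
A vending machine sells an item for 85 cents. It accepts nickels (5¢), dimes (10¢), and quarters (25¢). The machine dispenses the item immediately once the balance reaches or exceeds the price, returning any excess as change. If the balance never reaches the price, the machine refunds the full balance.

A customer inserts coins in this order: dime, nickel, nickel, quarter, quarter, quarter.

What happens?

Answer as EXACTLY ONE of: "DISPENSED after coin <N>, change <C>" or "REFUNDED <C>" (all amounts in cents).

Price: 85¢
Coin 1 (dime, 10¢): balance = 10¢
Coin 2 (nickel, 5¢): balance = 15¢
Coin 3 (nickel, 5¢): balance = 20¢
Coin 4 (quarter, 25¢): balance = 45¢
Coin 5 (quarter, 25¢): balance = 70¢
Coin 6 (quarter, 25¢): balance = 95¢
  → balance >= price → DISPENSE, change = 95 - 85 = 10¢

Answer: DISPENSED after coin 6, change 10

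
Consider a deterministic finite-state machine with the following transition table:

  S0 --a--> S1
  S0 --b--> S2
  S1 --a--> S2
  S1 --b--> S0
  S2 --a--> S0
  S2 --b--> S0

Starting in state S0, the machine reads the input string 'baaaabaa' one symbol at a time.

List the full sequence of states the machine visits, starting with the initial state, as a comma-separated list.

Start: S0
  read 'b': S0 --b--> S2
  read 'a': S2 --a--> S0
  read 'a': S0 --a--> S1
  read 'a': S1 --a--> S2
  read 'a': S2 --a--> S0
  read 'b': S0 --b--> S2
  read 'a': S2 --a--> S0
  read 'a': S0 --a--> S1

Answer: S0, S2, S0, S1, S2, S0, S2, S0, S1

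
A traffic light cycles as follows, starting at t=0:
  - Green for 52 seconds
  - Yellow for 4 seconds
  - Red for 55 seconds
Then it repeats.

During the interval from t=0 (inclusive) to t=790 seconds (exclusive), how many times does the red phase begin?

Cycle = 52+4+55 = 111s
red phase starts at t = k*111 + 56 for k=0,1,2,...
Need k*111+56 < 790 → k < 6.613
k ∈ {0, ..., 6} → 7 starts

Answer: 7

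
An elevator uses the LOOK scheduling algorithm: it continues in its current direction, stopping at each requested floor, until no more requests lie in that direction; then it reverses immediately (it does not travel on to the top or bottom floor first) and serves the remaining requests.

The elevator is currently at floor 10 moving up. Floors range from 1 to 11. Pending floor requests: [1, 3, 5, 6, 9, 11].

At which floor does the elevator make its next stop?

Current floor: 10, direction: up
Requests above: [11]
Requests below: [1, 3, 5, 6, 9]
Moving up and requests lie above → nearest above is min([11]) = 11

Answer: 11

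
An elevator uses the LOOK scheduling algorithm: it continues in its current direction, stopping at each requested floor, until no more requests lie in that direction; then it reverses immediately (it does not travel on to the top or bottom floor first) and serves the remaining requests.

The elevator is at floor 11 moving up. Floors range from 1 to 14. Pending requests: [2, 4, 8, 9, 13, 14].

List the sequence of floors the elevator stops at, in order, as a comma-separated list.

Answer: 13, 14, 9, 8, 4, 2

Derivation:
Current: 11, moving UP
Serve above first (ascending): [13, 14]
Then reverse, serve below (descending): [9, 8, 4, 2]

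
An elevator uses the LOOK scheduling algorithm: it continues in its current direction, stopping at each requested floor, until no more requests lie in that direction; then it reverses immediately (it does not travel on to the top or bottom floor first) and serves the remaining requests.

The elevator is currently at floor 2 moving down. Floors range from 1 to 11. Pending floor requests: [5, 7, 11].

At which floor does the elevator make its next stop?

Answer: 5

Derivation:
Current floor: 2, direction: down
Requests above: [5, 7, 11]
Requests below: []
Moving down but no requests below → reverse; nearest above is min([5, 7, 11]) = 5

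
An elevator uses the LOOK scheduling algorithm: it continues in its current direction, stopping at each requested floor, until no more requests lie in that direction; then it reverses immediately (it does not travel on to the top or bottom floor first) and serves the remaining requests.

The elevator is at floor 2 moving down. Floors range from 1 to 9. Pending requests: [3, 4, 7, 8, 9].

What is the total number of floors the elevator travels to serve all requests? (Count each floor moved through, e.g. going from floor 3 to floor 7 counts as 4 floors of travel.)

Start at floor 2 moving down, LOOK stop order: [3, 4, 7, 8, 9]
  2 → 3: |3-2| = 1, total = 1
  3 → 4: |4-3| = 1, total = 2
  4 → 7: |7-4| = 3, total = 5
  7 → 8: |8-7| = 1, total = 6
  8 → 9: |9-8| = 1, total = 7

Answer: 7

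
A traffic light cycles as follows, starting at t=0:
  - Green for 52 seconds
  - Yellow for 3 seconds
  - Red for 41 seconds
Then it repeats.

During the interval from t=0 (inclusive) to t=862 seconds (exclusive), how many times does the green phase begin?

Answer: 9

Derivation:
Cycle = 52+3+41 = 96s
green phase starts at t = k*96 + 0 for k=0,1,2,...
Need k*96+0 < 862 → k < 8.979
k ∈ {0, ..., 8} → 9 starts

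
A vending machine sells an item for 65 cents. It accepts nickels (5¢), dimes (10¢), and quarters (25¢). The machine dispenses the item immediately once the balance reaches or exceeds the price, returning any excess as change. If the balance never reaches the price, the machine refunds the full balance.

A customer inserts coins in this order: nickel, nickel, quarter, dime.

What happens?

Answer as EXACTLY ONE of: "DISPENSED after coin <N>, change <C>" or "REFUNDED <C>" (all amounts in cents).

Answer: REFUNDED 45

Derivation:
Price: 65¢
Coin 1 (nickel, 5¢): balance = 5¢
Coin 2 (nickel, 5¢): balance = 10¢
Coin 3 (quarter, 25¢): balance = 35¢
Coin 4 (dime, 10¢): balance = 45¢
All coins inserted, balance 45¢ < price 65¢ → REFUND 45¢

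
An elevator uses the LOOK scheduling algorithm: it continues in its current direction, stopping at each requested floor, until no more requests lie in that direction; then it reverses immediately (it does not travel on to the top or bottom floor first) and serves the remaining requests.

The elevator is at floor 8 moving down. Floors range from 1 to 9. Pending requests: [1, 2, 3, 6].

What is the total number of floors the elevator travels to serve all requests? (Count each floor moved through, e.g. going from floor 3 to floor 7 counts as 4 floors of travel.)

Answer: 7

Derivation:
Start at floor 8 moving down, LOOK stop order: [6, 3, 2, 1]
  8 → 6: |6-8| = 2, total = 2
  6 → 3: |3-6| = 3, total = 5
  3 → 2: |2-3| = 1, total = 6
  2 → 1: |1-2| = 1, total = 7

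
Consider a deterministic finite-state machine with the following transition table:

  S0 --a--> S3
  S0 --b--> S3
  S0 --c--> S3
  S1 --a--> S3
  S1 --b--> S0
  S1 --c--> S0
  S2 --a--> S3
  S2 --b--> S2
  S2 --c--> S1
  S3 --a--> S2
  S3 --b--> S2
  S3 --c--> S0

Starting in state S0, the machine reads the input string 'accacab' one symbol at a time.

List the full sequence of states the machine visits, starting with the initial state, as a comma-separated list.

Start: S0
  read 'a': S0 --a--> S3
  read 'c': S3 --c--> S0
  read 'c': S0 --c--> S3
  read 'a': S3 --a--> S2
  read 'c': S2 --c--> S1
  read 'a': S1 --a--> S3
  read 'b': S3 --b--> S2

Answer: S0, S3, S0, S3, S2, S1, S3, S2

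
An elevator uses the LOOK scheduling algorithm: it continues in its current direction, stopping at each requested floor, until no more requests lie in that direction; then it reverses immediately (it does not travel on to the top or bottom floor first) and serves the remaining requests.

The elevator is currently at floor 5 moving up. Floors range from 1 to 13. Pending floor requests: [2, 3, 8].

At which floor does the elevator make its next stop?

Current floor: 5, direction: up
Requests above: [8]
Requests below: [2, 3]
Moving up and requests lie above → nearest above is min([8]) = 8

Answer: 8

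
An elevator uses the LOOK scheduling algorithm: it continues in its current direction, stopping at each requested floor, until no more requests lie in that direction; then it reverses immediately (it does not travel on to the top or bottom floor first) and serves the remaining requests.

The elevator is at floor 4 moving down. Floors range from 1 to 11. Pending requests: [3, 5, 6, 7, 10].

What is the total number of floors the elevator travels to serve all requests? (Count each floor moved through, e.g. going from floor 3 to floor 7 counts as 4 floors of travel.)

Answer: 8

Derivation:
Start at floor 4 moving down, LOOK stop order: [3, 5, 6, 7, 10]
  4 → 3: |3-4| = 1, total = 1
  3 → 5: |5-3| = 2, total = 3
  5 → 6: |6-5| = 1, total = 4
  6 → 7: |7-6| = 1, total = 5
  7 → 10: |10-7| = 3, total = 8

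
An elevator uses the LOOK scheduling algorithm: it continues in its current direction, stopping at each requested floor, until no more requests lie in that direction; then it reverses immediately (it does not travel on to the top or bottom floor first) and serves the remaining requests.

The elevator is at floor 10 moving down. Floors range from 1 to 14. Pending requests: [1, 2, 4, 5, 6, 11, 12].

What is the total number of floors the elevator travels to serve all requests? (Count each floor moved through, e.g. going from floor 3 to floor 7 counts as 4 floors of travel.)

Start at floor 10 moving down, LOOK stop order: [6, 5, 4, 2, 1, 11, 12]
  10 → 6: |6-10| = 4, total = 4
  6 → 5: |5-6| = 1, total = 5
  5 → 4: |4-5| = 1, total = 6
  4 → 2: |2-4| = 2, total = 8
  2 → 1: |1-2| = 1, total = 9
  1 → 11: |11-1| = 10, total = 19
  11 → 12: |12-11| = 1, total = 20

Answer: 20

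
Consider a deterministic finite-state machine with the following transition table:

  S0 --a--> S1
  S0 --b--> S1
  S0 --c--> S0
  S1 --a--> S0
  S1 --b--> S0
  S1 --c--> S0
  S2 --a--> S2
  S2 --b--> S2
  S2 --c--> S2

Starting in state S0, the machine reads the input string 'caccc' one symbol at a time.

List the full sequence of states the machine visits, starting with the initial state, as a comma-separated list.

Start: S0
  read 'c': S0 --c--> S0
  read 'a': S0 --a--> S1
  read 'c': S1 --c--> S0
  read 'c': S0 --c--> S0
  read 'c': S0 --c--> S0

Answer: S0, S0, S1, S0, S0, S0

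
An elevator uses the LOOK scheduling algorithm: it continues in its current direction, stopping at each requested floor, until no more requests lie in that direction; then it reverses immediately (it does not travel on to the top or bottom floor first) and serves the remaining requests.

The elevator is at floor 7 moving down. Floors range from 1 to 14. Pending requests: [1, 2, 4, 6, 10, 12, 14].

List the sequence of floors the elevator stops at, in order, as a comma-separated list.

Answer: 6, 4, 2, 1, 10, 12, 14

Derivation:
Current: 7, moving DOWN
Serve below first (descending): [6, 4, 2, 1]
Then reverse, serve above (ascending): [10, 12, 14]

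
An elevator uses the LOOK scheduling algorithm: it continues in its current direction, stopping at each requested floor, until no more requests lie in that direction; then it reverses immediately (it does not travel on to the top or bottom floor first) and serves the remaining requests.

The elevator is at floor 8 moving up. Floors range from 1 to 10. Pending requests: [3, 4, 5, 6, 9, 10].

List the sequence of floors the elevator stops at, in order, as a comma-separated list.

Answer: 9, 10, 6, 5, 4, 3

Derivation:
Current: 8, moving UP
Serve above first (ascending): [9, 10]
Then reverse, serve below (descending): [6, 5, 4, 3]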